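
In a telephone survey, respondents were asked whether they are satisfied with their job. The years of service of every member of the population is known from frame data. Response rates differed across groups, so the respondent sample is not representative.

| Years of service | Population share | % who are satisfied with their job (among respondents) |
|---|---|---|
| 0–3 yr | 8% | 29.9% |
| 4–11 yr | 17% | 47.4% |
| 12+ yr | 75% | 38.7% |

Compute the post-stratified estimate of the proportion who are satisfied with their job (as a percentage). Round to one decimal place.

Each cell contributes population-share × respondent value:
  0–3 yr: 0.08 × 29.9 = 2.392
  4–11 yr: 0.17 × 47.4 = 8.058
  12+ yr: 0.75 × 38.7 = 29.025
Post-stratified estimate = 39.475 → 39.5%.

39.5%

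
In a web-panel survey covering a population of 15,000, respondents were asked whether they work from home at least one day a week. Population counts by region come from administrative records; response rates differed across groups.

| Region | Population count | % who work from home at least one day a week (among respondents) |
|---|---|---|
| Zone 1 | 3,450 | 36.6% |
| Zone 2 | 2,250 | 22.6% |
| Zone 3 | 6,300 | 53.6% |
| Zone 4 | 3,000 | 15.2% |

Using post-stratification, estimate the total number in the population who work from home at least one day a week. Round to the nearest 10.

Each cell contributes its population count × the respondent rate:
  Zone 1: 3,450 × 36.6% = 1262.7
  Zone 2: 2,250 × 22.6% = 508.5
  Zone 3: 6,300 × 53.6% = 3376.8
  Zone 4: 3,000 × 15.2% = 456
Estimated total = 5604 → 5,600.

5,600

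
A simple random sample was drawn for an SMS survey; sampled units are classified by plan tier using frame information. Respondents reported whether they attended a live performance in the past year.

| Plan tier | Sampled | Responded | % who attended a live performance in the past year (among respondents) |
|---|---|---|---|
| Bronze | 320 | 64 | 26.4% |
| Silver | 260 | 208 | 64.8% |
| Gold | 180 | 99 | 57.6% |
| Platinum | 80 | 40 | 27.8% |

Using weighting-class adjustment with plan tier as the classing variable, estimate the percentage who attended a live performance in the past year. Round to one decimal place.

Class response rates: Bronze 64/320 = 20%, Silver 208/260 = 80%, Gold 99/180 = 55%, Platinum 40/80 = 50%.
Inverse-response-rate weighting restores each class to its sampled count, so class totals weight by n_sampled:
  Bronze: 320 × 26.4 = 8448
  Silver: 260 × 64.8 = 16,848
  Gold: 180 × 57.6 = 10,368
  Platinum: 80 × 27.8 = 2224
Adjusted estimate = 37,888 / 840 = 45.1048 → 45.1%.

45.1%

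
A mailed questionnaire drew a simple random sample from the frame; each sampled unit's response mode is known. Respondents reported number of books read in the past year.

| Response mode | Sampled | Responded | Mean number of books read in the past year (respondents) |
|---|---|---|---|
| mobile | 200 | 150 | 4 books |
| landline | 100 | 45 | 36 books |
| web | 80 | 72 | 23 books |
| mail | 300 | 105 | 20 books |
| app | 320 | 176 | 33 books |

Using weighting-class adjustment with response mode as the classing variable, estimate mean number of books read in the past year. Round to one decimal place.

22.8

Class response rates: mobile 150/200 = 75%, landline 45/100 = 45%, web 72/80 = 90%, mail 105/300 = 35%, app 176/320 = 55%.
Weighting each respondent by the inverse class response rate inflates each class back to its sampled size, so the class weight is n_sampled:
  mobile: 200 × 4 = 800
  landline: 100 × 36 = 3600
  web: 80 × 23 = 1840
  mail: 300 × 20 = 6000
  app: 320 × 33 = 10,560
Adjusted estimate = 22,800 / 1,000 = 22.8 → 22.8.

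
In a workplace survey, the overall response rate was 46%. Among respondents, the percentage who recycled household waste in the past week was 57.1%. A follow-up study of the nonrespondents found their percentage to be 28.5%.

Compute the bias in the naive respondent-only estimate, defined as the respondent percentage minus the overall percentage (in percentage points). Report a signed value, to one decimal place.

+15.4 percentage points

Nonresponse fraction = 1 − 0.46 = 0.54.
Bias = (nonresponse fraction) × (respondent percentage − nonrespondent percentage)
     = 0.54 × (57.1 − 28.5) = 0.54 × 28.6 = 15.444.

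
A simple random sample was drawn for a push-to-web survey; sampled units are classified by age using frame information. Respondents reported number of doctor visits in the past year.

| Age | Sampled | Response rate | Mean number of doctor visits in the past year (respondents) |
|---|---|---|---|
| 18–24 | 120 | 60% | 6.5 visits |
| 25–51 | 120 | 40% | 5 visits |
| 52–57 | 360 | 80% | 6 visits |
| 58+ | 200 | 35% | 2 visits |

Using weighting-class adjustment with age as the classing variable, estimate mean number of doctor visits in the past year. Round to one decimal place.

4.9

Inverse-response-rate weighting restores each class to its sampled count, so class totals weight by n_sampled:
  18–24: 120 × 6.5 = 780
  25–51: 120 × 5 = 600
  52–57: 360 × 6 = 2160
  58+: 200 × 2 = 400
Adjusted estimate = 3940 / 800 = 4.925 → 4.9.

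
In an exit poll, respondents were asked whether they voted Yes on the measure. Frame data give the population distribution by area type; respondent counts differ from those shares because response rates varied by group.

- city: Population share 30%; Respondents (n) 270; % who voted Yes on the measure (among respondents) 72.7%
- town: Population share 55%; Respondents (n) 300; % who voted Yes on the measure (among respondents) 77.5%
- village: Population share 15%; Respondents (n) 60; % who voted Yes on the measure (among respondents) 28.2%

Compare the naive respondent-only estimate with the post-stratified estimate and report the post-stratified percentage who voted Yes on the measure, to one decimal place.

68.7%

Unadjusted (pooled respondent) estimate weights by respondent counts:
  (270/630)×72.7 + (300/630)×77.5 + (60/630)×28.2 = 70.7476%
Reweighting by population area type shares:
  0.3×72.7 + 0.55×77.5 + 0.15×28.2 = 68.665%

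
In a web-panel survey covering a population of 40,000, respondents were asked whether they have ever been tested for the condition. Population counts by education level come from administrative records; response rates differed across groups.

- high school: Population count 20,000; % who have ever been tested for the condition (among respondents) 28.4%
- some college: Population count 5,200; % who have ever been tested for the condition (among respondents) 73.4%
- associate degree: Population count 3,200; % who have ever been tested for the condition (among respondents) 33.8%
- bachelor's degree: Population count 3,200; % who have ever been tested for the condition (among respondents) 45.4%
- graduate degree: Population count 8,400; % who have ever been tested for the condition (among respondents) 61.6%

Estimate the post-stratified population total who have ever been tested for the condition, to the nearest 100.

17,200

Each cell contributes its population count × the respondent rate:
  high school: 20,000 × 28.4% = 5680
  some college: 5,200 × 73.4% = 3816.8
  associate degree: 3,200 × 33.8% = 1081.6
  bachelor's degree: 3,200 × 45.4% = 1452.8
  graduate degree: 8,400 × 61.6% = 5174.4
Estimated total = 17205.6 → 17,200.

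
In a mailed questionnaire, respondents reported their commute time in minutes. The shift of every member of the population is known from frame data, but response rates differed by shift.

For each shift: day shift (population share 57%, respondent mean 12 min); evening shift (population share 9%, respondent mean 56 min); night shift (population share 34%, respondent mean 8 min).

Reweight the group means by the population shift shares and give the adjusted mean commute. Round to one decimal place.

14.6

Each cell contributes population-share × respondent value:
  day shift: 0.57 × 12 = 6.84
  evening shift: 0.09 × 56 = 5.04
  night shift: 0.34 × 8 = 2.72
Post-stratified estimate = 14.6 → 14.6.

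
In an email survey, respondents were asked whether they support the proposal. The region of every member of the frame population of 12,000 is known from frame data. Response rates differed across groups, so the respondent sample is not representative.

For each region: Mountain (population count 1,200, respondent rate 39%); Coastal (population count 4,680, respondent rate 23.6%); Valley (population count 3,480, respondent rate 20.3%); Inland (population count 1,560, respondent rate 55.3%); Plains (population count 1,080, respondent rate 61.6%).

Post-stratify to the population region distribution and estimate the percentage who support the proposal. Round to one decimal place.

Weight each group's respondent value by its population share:
  Mountain: (1,200/12,000) × 39 = 3.9
  Coastal: (4,680/12,000) × 23.6 = 9.204
  Valley: (3,480/12,000) × 20.3 = 5.887
  Inland: (1,560/12,000) × 55.3 = 7.189
  Plains: (1,080/12,000) × 61.6 = 5.544
Post-stratified estimate = 31.724 → 31.7%.

31.7%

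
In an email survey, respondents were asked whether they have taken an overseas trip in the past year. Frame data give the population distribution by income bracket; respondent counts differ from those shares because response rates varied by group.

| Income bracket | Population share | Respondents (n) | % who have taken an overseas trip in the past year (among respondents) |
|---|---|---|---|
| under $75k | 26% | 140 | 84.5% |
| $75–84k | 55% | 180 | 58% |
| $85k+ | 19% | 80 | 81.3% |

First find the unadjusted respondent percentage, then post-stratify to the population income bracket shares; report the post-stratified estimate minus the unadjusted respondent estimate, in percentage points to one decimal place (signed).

-2.6 percentage points

Naive respondent-only estimate (weights = respondent counts):
  (140/400)×84.5 + (180/400)×58 + (80/400)×81.3 = 71.935%
Post-stratified estimate weights by population shares:
  0.26×84.5 + 0.55×58 + 0.19×81.3 = 69.317%
Difference = 69.317 − 71.935 = -2.618 pp.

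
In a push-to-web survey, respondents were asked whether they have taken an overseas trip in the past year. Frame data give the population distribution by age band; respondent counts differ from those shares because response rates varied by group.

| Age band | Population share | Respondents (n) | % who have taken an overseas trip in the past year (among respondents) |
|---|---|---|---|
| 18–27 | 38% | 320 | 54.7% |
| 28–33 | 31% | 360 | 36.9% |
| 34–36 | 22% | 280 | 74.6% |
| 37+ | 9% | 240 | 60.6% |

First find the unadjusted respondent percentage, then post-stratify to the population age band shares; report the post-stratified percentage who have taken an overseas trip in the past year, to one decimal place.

54.1%

Naive respondent-only estimate (weights = respondent counts):
  (320/1200)×54.7 + (360/1200)×36.9 + (280/1200)×74.6 + (240/1200)×60.6 = 55.1833%
Post-stratifying to population shares instead:
  0.38×54.7 + 0.31×36.9 + 0.22×74.6 + 0.09×60.6 = 54.091%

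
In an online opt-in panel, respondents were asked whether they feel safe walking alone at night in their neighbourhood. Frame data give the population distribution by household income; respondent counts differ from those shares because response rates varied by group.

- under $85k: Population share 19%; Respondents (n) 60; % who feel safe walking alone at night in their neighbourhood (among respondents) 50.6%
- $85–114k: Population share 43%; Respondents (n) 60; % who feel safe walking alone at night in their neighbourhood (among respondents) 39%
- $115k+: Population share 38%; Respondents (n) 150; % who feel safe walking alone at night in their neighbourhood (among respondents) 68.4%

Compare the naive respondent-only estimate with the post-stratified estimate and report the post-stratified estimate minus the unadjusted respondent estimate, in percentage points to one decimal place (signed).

-5.5 percentage points

Unadjusted (pooled respondent) estimate weights by respondent counts:
  (60/270)×50.6 + (60/270)×39 + (150/270)×68.4 = 57.9111%
Post-stratified estimate weights by population shares:
  0.19×50.6 + 0.43×39 + 0.38×68.4 = 52.376%
Difference = 52.376 − 57.9111 = -5.5351 pp.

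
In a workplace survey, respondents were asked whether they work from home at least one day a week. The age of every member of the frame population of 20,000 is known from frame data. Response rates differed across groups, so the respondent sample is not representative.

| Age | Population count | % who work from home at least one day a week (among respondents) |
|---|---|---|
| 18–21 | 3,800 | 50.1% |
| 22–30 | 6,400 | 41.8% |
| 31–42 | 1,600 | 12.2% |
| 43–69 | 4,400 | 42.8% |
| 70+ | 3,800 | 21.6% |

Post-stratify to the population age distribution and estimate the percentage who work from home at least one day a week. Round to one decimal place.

Post-stratification weights by population share, not respondent share:
  18–21: (3,800/20,000) × 50.1 = 9.519
  22–30: (6,400/20,000) × 41.8 = 13.376
  31–42: (1,600/20,000) × 12.2 = 0.976
  43–69: (4,400/20,000) × 42.8 = 9.416
  70+: (3,800/20,000) × 21.6 = 4.104
Post-stratified estimate = 37.391 → 37.4%.

37.4%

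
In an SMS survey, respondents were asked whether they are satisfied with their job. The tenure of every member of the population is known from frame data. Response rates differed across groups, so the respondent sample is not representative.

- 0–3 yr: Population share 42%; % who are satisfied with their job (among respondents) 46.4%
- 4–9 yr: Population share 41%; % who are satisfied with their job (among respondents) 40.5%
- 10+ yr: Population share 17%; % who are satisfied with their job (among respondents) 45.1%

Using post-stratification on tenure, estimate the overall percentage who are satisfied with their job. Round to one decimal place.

43.8%

Weight each group's respondent value by its population share:
  0–3 yr: 0.42 × 46.4 = 19.488
  4–9 yr: 0.41 × 40.5 = 16.605
  10+ yr: 0.17 × 45.1 = 7.667
Post-stratified estimate = 43.76 → 43.8%.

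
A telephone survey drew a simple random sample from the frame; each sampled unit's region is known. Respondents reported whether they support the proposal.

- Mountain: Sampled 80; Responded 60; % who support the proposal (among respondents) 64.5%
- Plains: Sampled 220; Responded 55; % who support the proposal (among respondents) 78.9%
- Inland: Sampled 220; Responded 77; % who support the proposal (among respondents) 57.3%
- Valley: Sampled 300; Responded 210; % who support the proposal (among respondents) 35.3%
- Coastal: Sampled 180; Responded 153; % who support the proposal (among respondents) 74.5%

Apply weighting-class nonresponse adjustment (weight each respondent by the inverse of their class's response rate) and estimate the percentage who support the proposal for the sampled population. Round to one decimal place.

Response rates by class: Mountain 60/80 = 75%, Plains 55/220 = 25%, Inland 77/220 = 35%, Valley 210/300 = 70%, Coastal 153/180 = 85%.
Weighting each respondent by the inverse class response rate inflates each class back to its sampled size, so the class weight is n_sampled:
  Mountain: 80 × 64.5 = 5160
  Plains: 220 × 78.9 = 17,358
  Inland: 220 × 57.3 = 12,606
  Valley: 300 × 35.3 = 10,590
  Coastal: 180 × 74.5 = 13,410
Adjusted estimate = 59,124 / 1,000 = 59.124 → 59.1%.

59.1%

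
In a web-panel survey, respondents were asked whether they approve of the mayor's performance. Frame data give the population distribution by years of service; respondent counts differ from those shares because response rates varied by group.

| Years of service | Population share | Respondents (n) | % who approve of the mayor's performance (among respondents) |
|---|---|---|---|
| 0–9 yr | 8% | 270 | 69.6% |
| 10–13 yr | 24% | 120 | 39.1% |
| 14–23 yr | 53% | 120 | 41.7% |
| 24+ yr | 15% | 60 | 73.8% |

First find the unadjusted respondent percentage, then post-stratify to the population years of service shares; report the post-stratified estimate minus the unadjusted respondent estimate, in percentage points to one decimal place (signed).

Without adjustment, the pooled respondent share is:
  (270/570)×69.6 + (120/570)×39.1 + (120/570)×41.7 + (60/570)×73.8 = 57.7474%
Post-stratifying to population shares instead:
  0.08×69.6 + 0.24×39.1 + 0.53×41.7 + 0.15×73.8 = 48.123%
Difference = 48.123 − 57.7474 = -9.6244 pp.

-9.6 percentage points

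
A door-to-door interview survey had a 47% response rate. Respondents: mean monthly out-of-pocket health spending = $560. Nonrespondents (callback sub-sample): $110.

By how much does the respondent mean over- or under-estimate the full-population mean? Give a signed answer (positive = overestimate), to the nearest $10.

Nonresponse fraction = 1 − 0.47 = 0.53.
Bias = (nonresponse fraction) × (respondent mean − nonrespondent mean)
     = 0.53 × (560 − 110) = 0.53 × 450 = 238.5.

+$240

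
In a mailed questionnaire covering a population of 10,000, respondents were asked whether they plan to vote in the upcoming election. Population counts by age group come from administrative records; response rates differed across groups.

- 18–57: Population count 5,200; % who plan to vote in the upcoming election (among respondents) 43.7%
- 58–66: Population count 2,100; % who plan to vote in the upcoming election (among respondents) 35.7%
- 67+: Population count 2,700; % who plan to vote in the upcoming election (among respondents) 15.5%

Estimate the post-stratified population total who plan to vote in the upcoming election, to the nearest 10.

3,440

Estimated count per cell = population count × respondent percentage:
  18–57: 5,200 × 43.7% = 2272.4
  58–66: 2,100 × 35.7% = 749.7
  67+: 2,700 × 15.5% = 418.5
Estimated total = 3440.6 → 3,440.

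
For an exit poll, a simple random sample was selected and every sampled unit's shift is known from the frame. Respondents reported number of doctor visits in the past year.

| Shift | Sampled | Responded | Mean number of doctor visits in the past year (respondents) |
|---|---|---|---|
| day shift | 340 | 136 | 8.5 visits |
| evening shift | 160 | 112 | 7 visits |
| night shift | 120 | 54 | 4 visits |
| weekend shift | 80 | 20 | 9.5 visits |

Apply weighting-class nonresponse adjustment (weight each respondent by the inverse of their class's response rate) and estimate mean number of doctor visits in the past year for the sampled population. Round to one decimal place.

Response rates by class: day shift 136/340 = 40%, evening shift 112/160 = 70%, night shift 54/120 = 45%, weekend shift 20/80 = 25%.
Weighting each respondent by the inverse class response rate inflates each class back to its sampled size, so the class weight is n_sampled:
  day shift: 340 × 8.5 = 2890
  evening shift: 160 × 7 = 1120
  night shift: 120 × 4 = 480
  weekend shift: 80 × 9.5 = 760
Adjusted estimate = 5250 / 700 = 7.5 → 7.5.

7.5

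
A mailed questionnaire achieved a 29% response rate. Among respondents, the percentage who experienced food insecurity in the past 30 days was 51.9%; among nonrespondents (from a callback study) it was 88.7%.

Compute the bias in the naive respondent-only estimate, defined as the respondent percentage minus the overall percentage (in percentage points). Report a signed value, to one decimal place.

-26.1 percentage points

Nonresponse fraction = 1 − 0.29 = 0.71.
Bias = (nonresponse fraction) × (respondent percentage − nonrespondent percentage)
     = 0.71 × (51.9 − 88.7) = 0.71 × -36.8 = -26.128.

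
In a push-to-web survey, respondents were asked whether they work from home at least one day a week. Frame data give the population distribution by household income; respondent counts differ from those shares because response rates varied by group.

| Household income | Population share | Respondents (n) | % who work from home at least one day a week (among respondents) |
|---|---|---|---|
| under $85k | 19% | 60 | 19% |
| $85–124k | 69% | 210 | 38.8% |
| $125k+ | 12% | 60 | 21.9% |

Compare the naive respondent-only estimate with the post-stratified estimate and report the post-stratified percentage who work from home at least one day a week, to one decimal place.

33.0%

Unadjusted (pooled respondent) estimate weights by respondent counts:
  (60/330)×19 + (210/330)×38.8 + (60/330)×21.9 = 32.1273%
Reweighting by population household income shares:
  0.19×19 + 0.69×38.8 + 0.12×21.9 = 33.01%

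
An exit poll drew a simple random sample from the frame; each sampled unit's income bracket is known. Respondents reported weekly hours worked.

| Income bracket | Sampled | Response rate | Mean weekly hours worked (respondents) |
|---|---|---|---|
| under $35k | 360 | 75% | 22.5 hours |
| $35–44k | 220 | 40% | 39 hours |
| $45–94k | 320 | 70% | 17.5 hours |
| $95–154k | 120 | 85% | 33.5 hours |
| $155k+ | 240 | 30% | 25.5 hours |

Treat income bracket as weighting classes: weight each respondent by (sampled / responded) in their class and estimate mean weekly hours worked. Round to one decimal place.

Each respondent's weight = sampled/responded in their class; summing within a class gives n_sampled, so:
  under $35k: 360 × 22.5 = 8100
  $35–44k: 220 × 39 = 8580
  $45–94k: 320 × 17.5 = 5600
  $95–154k: 120 × 33.5 = 4020
  $155k+: 240 × 25.5 = 6120
Adjusted estimate = 32,420 / 1,260 = 25.7302 → 25.7.

25.7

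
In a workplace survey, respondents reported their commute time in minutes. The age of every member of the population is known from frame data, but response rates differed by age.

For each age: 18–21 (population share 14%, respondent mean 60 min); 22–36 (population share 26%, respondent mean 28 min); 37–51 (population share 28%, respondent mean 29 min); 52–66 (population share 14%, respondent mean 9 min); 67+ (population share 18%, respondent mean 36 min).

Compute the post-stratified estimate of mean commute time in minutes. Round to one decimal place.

31.5

Each cell contributes population-share × respondent value:
  18–21: 0.14 × 60 = 8.4
  22–36: 0.26 × 28 = 7.28
  37–51: 0.28 × 29 = 8.12
  52–66: 0.14 × 9 = 1.26
  67+: 0.18 × 36 = 6.48
Post-stratified estimate = 31.54 → 31.5.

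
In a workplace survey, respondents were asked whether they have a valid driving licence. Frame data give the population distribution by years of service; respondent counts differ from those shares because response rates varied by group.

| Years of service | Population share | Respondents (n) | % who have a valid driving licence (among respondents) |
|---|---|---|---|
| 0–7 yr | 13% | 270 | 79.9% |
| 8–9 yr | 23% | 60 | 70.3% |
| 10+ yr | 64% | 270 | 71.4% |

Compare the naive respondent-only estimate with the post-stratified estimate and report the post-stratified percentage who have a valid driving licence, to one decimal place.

72.3%

Without adjustment, the pooled respondent share is:
  (270/600)×79.9 + (60/600)×70.3 + (270/600)×71.4 = 75.115%
Post-stratifying to population shares instead:
  0.13×79.9 + 0.23×70.3 + 0.64×71.4 = 72.252%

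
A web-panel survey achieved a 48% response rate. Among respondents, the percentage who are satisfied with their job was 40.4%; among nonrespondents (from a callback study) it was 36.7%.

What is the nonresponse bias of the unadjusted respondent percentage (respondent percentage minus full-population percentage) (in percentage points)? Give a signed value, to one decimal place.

+1.9 percentage points

Nonresponse fraction = 1 − 0.48 = 0.52.
Bias = (nonresponse fraction) × (respondent percentage − nonrespondent percentage)
     = 0.52 × (40.4 − 36.7) = 0.52 × 3.7 = 1.924.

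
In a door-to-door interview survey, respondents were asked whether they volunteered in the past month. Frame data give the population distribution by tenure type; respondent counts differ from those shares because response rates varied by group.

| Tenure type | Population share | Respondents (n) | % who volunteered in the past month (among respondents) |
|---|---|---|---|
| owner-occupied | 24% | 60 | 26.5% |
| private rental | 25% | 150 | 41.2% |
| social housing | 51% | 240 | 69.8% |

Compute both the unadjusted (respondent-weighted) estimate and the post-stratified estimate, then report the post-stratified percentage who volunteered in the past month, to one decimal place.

Without adjustment, the pooled respondent share is:
  (60/450)×26.5 + (150/450)×41.2 + (240/450)×69.8 = 54.4933%
Reweighting by population tenure type shares:
  0.24×26.5 + 0.25×41.2 + 0.51×69.8 = 52.258%

52.3%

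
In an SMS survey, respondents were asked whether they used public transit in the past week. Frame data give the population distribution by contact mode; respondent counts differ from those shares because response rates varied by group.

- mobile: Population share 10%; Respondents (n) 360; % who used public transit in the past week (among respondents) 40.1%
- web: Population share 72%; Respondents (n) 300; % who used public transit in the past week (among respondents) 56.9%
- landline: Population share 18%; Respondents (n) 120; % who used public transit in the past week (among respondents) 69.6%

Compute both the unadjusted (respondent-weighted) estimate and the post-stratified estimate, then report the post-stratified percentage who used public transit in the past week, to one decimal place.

Unadjusted (pooled respondent) estimate weights by respondent counts:
  (360/780)×40.1 + (300/780)×56.9 + (120/780)×69.6 = 51.1%
Reweighting by population contact mode shares:
  0.1×40.1 + 0.72×56.9 + 0.18×69.6 = 57.506%

57.5%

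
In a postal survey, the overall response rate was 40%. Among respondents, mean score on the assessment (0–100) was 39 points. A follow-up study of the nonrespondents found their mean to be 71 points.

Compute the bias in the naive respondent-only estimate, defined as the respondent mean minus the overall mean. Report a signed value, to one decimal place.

-19.2

Nonresponse fraction = 1 − 0.4 = 0.6.
Bias = (nonresponse fraction) × (respondent mean − nonrespondent mean)
     = 0.6 × (39 − 71) = 0.6 × -32 = -19.2.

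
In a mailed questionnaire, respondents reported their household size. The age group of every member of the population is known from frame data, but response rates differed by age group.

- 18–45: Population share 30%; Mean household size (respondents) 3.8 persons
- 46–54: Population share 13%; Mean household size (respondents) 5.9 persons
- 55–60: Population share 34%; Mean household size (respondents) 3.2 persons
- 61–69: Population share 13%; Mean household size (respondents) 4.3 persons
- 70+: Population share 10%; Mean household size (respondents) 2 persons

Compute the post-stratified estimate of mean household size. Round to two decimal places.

Each cell contributes population-share × respondent value:
  18–45: 0.3 × 3.8 = 1.14
  46–54: 0.13 × 5.9 = 0.767
  55–60: 0.34 × 3.2 = 1.088
  61–69: 0.13 × 4.3 = 0.559
  70+: 0.1 × 2 = 0.2
Post-stratified estimate = 3.754 → 3.75.

3.75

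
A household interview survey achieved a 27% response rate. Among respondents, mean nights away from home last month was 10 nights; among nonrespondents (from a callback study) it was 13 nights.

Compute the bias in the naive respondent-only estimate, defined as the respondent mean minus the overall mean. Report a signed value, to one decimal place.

Nonresponse fraction = 1 − 0.27 = 0.73.
Bias = (nonresponse fraction) × (respondent mean − nonrespondent mean)
     = 0.73 × (10 − 13) = 0.73 × -3 = -2.19.

-2.2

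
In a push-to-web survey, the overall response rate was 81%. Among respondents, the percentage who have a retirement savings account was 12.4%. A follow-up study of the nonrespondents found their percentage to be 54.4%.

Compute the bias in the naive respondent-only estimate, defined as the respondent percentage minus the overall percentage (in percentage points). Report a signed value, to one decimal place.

Nonresponse fraction = 1 − 0.81 = 0.19.
Bias = (nonresponse fraction) × (respondent percentage − nonrespondent percentage)
     = 0.19 × (12.4 − 54.4) = 0.19 × -42 = -7.98.

-8.0 percentage points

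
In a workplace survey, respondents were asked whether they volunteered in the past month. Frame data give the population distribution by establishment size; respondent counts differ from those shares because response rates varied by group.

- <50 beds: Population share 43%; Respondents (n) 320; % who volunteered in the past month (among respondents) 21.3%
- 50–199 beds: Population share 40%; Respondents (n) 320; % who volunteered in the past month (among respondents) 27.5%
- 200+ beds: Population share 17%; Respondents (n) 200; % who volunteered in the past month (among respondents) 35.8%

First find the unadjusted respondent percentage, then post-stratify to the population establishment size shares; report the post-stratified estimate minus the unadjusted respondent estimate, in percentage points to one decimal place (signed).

-0.9 percentage points

Unadjusted (pooled respondent) estimate weights by respondent counts:
  (320/840)×21.3 + (320/840)×27.5 + (200/840)×35.8 = 27.1143%
Post-stratifying to population shares instead:
  0.43×21.3 + 0.4×27.5 + 0.17×35.8 = 26.245%
Difference = 26.245 − 27.1143 = -0.8693 pp.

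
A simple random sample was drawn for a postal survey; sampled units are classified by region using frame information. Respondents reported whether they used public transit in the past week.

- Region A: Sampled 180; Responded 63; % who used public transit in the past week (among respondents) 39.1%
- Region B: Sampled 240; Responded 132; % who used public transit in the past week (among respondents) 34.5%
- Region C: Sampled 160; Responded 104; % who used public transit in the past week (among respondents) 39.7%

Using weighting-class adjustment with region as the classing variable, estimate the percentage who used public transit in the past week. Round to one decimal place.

Response rates by class: Region A 63/180 = 35%, Region B 132/240 = 55%, Region C 104/160 = 65%.
With weight = n_sampled/n_responded per class, the weighted class total is n_sampled:
  Region A: 180 × 39.1 = 7038
  Region B: 240 × 34.5 = 8280
  Region C: 160 × 39.7 = 6352
Adjusted estimate = 21,670 / 580 = 37.3621 → 37.4%.

37.4%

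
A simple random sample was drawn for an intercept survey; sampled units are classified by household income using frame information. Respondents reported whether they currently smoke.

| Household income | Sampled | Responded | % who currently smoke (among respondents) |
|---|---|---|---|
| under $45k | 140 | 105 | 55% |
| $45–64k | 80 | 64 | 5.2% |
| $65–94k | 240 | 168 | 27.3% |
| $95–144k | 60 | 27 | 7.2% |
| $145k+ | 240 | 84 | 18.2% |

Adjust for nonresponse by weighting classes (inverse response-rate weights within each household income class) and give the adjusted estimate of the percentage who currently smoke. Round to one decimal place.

Response rates by class: under $45k 105/140 = 75%, $45–64k 64/80 = 80%, $65–94k 168/240 = 70%, $95–144k 27/60 = 45%, $145k+ 84/240 = 35%.
Inverse-response-rate weighting restores each class to its sampled count, so class totals weight by n_sampled:
  under $45k: 140 × 55 = 7700
  $45–64k: 80 × 5.2 = 416
  $65–94k: 240 × 27.3 = 6552
  $95–144k: 60 × 7.2 = 432
  $145k+: 240 × 18.2 = 4368
Adjusted estimate = 19,468 / 760 = 25.6158 → 25.6%.

25.6%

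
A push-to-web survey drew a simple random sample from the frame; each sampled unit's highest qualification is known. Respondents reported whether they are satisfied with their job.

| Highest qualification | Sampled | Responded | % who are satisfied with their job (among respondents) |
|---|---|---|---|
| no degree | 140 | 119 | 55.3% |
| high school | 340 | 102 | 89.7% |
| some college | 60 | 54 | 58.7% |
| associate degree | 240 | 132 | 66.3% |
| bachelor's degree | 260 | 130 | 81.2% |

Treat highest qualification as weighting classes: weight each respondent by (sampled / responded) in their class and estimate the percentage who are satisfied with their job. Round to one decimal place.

Class response rates: no degree 119/140 = 85%, high school 102/340 = 30%, some college 54/60 = 90%, associate degree 132/240 = 55%, bachelor's degree 130/260 = 50%.
Weighting each respondent by the inverse class response rate inflates each class back to its sampled size, so the class weight is n_sampled:
  no degree: 140 × 55.3 = 7742
  high school: 340 × 89.7 = 30,498
  some college: 60 × 58.7 = 3522
  associate degree: 240 × 66.3 = 15,912
  bachelor's degree: 260 × 81.2 = 21,112
Adjusted estimate = 78,786 / 1,040 = 75.7558 → 75.8%.

75.8%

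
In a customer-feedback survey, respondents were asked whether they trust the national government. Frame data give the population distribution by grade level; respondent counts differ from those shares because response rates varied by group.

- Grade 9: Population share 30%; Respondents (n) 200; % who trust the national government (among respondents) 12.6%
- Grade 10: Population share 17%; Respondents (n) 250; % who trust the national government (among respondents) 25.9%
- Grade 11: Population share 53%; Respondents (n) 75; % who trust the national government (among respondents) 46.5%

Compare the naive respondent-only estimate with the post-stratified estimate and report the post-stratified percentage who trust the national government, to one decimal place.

32.8%

Unadjusted (pooled respondent) estimate weights by respondent counts:
  (200/525)×12.6 + (250/525)×25.9 + (75/525)×46.5 = 23.7762%
Post-stratifying to population shares instead:
  0.3×12.6 + 0.17×25.9 + 0.53×46.5 = 32.828%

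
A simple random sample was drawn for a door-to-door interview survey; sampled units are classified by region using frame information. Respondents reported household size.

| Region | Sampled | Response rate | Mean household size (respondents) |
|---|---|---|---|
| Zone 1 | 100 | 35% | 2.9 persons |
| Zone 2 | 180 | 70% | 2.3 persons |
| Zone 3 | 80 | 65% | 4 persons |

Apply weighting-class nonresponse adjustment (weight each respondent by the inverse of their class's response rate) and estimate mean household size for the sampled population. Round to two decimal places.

2.84

Inverse-response-rate weighting restores each class to its sampled count, so class totals weight by n_sampled:
  Zone 1: 100 × 2.9 = 290
  Zone 2: 180 × 2.3 = 414
  Zone 3: 80 × 4 = 320
Adjusted estimate = 1024 / 360 = 2.84444 → 2.84.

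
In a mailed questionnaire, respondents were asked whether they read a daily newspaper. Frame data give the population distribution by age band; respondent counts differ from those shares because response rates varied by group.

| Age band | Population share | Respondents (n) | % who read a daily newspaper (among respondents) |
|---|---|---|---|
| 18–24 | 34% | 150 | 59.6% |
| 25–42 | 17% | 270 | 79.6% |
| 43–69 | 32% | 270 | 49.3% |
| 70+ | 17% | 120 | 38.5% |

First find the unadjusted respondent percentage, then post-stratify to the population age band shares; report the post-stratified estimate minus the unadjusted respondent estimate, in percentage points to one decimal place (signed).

-3.6 percentage points

Without adjustment, the pooled respondent share is:
  (150/810)×59.6 + (270/810)×79.6 + (270/810)×49.3 + (120/810)×38.5 = 59.7074%
Post-stratifying to population shares instead:
  0.34×59.6 + 0.17×79.6 + 0.32×49.3 + 0.17×38.5 = 56.117%
Difference = 56.117 − 59.7074 = -3.5904 pp.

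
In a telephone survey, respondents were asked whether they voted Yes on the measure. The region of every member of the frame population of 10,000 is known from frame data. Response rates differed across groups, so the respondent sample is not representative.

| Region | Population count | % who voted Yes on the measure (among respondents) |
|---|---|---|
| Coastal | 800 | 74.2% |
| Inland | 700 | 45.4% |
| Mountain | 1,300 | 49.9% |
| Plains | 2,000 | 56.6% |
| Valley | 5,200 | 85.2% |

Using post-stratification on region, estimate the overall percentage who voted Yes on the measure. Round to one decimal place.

Weight each group's respondent value by its population share:
  Coastal: (800/10,000) × 74.2 = 5.936
  Inland: (700/10,000) × 45.4 = 3.178
  Mountain: (1,300/10,000) × 49.9 = 6.487
  Plains: (2,000/10,000) × 56.6 = 11.32
  Valley: (5,200/10,000) × 85.2 = 44.304
Post-stratified estimate = 71.225 → 71.2%.

71.2%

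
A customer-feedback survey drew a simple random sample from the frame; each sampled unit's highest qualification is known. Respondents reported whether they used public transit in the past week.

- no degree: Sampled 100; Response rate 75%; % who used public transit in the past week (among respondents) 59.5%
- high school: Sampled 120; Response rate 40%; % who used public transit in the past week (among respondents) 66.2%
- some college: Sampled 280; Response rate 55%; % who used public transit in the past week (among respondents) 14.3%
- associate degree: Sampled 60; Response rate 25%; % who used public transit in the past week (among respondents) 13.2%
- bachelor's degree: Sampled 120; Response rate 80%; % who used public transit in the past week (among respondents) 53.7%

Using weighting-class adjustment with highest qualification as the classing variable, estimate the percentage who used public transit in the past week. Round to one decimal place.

37.0%

Inverse-response-rate weighting restores each class to its sampled count, so class totals weight by n_sampled:
  no degree: 100 × 59.5 = 5950
  high school: 120 × 66.2 = 7944
  some college: 280 × 14.3 = 4004
  associate degree: 60 × 13.2 = 792
  bachelor's degree: 120 × 53.7 = 6444
Adjusted estimate = 25,134 / 680 = 36.9618 → 37.0%.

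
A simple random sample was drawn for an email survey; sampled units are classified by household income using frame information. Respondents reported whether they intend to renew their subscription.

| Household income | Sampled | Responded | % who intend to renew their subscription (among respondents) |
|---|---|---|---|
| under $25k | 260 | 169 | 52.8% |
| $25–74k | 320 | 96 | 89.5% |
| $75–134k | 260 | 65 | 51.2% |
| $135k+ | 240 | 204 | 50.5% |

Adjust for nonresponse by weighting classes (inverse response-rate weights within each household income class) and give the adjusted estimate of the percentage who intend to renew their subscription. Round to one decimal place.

62.8%

Response rates by class: under $25k 169/260 = 65%, $25–74k 96/320 = 30%, $75–134k 65/260 = 25%, $135k+ 204/240 = 85%.
Inverse-response-rate weighting restores each class to its sampled count, so class totals weight by n_sampled:
  under $25k: 260 × 52.8 = 13,728
  $25–74k: 320 × 89.5 = 28,640
  $75–134k: 260 × 51.2 = 13,312
  $135k+: 240 × 50.5 = 12,120
Adjusted estimate = 67,800 / 1,080 = 62.7778 → 62.8%.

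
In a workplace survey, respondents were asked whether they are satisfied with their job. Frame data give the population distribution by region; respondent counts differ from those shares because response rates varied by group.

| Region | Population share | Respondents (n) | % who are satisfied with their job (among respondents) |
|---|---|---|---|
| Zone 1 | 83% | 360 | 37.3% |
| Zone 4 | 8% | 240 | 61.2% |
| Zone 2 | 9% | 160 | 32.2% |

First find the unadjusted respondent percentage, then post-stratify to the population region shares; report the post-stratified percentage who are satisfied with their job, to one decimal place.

Without adjustment, the pooled respondent share is:
  (360/760)×37.3 + (240/760)×61.2 + (160/760)×32.2 = 43.7737%
Post-stratifying to population shares instead:
  0.83×37.3 + 0.08×61.2 + 0.09×32.2 = 38.753%

38.8%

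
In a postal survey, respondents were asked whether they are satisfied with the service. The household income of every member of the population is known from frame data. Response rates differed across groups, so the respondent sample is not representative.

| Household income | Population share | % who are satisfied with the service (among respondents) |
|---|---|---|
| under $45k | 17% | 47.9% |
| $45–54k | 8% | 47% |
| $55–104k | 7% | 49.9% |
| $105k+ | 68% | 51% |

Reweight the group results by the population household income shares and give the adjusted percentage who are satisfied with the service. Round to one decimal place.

50.1%

Post-stratification weights by population share, not respondent share:
  under $45k: 0.17 × 47.9 = 8.143
  $45–54k: 0.08 × 47 = 3.76
  $55–104k: 0.07 × 49.9 = 3.493
  $105k+: 0.68 × 51 = 34.68
Post-stratified estimate = 50.076 → 50.1%.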